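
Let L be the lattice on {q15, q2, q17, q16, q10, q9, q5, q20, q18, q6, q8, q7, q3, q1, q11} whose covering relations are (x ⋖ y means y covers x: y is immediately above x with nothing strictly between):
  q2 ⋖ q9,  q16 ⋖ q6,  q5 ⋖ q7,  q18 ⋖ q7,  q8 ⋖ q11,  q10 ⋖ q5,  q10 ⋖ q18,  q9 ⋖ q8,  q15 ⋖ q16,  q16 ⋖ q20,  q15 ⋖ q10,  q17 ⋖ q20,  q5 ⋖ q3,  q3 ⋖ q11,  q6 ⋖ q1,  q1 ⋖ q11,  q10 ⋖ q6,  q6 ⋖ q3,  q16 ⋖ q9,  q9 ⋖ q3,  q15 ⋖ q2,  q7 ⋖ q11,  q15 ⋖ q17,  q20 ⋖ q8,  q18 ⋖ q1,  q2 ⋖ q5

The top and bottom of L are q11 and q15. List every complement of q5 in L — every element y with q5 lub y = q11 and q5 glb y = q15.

Need y with q5 ∨ y = q11 and q5 ∧ y = q15.
Checking each element gives: q17, q20.

q17, q20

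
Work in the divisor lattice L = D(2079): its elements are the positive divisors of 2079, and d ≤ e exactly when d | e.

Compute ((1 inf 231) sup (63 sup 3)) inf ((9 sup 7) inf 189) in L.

63

1 ∧ 231 = 1
63 ∨ 3 = 63
1 ∨ 63 = 63
9 ∨ 7 = 63
63 ∧ 189 = 63
63 ∧ 63 = 63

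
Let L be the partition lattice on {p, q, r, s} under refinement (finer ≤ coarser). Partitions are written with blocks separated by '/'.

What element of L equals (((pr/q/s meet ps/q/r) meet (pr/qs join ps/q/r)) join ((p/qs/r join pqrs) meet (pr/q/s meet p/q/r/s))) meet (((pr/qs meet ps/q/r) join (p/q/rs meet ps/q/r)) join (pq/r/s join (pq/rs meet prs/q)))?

p/q/r/s

pr/q/s ∧ ps/q/r = p/q/r/s
pr/qs ∨ ps/q/r = pqrs
p/q/r/s ∧ pqrs = p/q/r/s
p/qs/r ∨ pqrs = pqrs
pr/q/s ∧ p/q/r/s = p/q/r/s
pqrs ∧ p/q/r/s = p/q/r/s
p/q/r/s ∨ p/q/r/s = p/q/r/s
pr/qs ∧ ps/q/r = p/q/r/s
p/q/rs ∧ ps/q/r = p/q/r/s
p/q/r/s ∨ p/q/r/s = p/q/r/s
pq/rs ∧ prs/q = p/q/rs
pq/r/s ∨ p/q/rs = pq/rs
p/q/r/s ∨ pq/rs = pq/rs
p/q/r/s ∧ pq/rs = p/q/r/s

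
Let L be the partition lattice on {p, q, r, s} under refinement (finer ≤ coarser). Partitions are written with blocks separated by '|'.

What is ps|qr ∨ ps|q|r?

ps|qr

The join of ps|qr and ps|q|r merges any blocks that overlap across the partitions, giving ps|qr.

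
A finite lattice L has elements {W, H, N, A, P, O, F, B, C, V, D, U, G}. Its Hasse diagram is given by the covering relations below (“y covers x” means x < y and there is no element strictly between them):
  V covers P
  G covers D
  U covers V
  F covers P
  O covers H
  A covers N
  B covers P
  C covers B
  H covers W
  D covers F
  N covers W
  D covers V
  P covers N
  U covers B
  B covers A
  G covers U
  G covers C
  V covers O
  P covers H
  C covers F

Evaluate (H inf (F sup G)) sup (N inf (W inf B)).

F ∨ G = G
H ∧ G = H
W ∧ B = W
N ∧ W = W
H ∨ W = H

H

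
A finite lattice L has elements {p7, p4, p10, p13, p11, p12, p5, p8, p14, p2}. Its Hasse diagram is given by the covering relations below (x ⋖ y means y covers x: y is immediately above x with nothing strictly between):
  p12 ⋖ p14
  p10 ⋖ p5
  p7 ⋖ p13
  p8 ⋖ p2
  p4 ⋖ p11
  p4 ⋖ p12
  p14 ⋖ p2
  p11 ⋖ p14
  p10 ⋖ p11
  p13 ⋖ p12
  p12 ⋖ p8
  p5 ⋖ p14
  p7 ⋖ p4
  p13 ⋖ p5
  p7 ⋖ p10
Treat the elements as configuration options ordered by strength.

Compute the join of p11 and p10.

Common upper bounds of {p11, p10}: p11, p14, p2.
The least among these is p11.

p11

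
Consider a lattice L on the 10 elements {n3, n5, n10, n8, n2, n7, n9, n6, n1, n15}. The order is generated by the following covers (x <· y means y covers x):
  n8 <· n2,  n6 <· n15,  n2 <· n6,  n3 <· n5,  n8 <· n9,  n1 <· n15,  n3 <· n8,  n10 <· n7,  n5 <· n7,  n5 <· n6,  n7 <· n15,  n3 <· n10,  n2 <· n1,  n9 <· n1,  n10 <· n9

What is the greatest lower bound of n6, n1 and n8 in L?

Common lower bounds of {n6, n1, n8}: n3, n8.
The greatest among these is n8.

n8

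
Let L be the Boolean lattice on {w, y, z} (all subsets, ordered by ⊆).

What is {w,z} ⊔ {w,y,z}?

{w,y,z}

Under ⊆, join is union: {w,z} ∪ {w,y,z} = {w,y,z}.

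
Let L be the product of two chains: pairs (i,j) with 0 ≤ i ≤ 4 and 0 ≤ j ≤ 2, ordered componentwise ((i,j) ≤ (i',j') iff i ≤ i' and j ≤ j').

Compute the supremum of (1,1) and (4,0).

(4,1)

In a product of chains, the join is componentwise max, giving (4,1).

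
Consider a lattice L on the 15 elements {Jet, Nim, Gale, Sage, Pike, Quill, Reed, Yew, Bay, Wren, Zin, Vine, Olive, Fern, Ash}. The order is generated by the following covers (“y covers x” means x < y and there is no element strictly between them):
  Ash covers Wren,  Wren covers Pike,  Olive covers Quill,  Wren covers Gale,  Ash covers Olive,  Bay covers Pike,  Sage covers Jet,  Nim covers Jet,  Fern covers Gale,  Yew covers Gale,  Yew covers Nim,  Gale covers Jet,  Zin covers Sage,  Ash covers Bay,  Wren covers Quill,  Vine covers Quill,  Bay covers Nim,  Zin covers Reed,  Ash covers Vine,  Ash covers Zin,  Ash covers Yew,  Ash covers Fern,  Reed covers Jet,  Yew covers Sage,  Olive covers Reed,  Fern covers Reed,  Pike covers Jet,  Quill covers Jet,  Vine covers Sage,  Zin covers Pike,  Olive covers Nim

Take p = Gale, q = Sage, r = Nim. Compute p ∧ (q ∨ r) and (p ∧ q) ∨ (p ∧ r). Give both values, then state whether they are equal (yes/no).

Gale; Jet; no

q ∨ r = Yew, so p ∧ (q ∨ r) = Gale ∧ Yew = Gale.
p ∧ q = Jet and p ∧ r = Jet, so (p ∧ q) ∨ (p ∧ r) = Jet ∨ Jet = Jet.
Equal: no.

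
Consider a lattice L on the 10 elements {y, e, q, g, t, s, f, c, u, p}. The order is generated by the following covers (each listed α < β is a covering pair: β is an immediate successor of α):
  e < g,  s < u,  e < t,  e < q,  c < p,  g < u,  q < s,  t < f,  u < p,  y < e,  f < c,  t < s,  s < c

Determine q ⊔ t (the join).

Common upper bounds of {q, t}: c, p, s, u.
The least among these is s.

s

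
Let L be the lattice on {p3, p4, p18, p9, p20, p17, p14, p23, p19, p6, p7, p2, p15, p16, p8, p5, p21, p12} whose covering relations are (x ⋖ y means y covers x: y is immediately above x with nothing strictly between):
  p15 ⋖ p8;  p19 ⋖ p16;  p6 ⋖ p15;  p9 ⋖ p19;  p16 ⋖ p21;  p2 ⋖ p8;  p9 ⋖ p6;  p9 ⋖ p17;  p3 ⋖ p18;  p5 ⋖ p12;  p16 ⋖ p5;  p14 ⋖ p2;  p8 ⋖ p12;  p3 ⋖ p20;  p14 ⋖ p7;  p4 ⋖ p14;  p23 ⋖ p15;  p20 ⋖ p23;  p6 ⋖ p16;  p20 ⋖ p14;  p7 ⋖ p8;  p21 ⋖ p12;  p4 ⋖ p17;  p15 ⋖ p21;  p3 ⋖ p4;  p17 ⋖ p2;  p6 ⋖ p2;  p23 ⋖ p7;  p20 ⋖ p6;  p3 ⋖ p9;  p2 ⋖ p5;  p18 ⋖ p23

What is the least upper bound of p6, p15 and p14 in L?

p8

Common upper bounds of {p6, p15, p14}: p12, p8.
The least among these is p8.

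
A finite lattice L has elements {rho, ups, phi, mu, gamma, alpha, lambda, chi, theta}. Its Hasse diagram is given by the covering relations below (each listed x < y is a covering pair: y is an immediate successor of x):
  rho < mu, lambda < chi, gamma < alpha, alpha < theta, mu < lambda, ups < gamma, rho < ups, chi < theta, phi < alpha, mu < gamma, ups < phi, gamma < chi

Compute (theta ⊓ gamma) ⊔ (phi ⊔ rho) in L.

alpha

theta ∧ gamma = gamma
phi ∨ rho = phi
gamma ∨ phi = alpha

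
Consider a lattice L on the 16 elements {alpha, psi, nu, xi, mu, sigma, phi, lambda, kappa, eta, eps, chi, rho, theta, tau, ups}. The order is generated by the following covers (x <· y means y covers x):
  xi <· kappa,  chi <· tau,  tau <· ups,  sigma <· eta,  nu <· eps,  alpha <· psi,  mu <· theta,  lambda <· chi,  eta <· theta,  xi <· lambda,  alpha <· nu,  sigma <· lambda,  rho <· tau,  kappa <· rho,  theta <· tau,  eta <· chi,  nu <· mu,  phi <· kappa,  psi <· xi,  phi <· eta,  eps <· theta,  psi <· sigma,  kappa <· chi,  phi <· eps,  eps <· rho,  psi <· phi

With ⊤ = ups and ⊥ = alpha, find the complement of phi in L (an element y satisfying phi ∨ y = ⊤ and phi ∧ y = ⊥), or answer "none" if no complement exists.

For every candidate y, either phi ∨ y ≠ ups or phi ∧ y ≠ alpha; no complement exists.

none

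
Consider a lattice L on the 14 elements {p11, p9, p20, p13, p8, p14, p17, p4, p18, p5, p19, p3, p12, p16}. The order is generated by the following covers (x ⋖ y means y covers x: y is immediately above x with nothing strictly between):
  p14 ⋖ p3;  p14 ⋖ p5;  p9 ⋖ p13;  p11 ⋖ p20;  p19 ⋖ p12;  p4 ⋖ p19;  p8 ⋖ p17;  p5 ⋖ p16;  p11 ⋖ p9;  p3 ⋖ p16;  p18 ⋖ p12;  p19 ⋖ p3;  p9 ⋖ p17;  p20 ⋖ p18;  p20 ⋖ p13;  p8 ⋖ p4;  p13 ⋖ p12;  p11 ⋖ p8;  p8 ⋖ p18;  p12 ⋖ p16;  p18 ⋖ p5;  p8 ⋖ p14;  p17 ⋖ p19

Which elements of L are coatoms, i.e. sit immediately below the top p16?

The coatoms are exactly the elements covered by p16: p12, p3, p5.

p12, p3, p5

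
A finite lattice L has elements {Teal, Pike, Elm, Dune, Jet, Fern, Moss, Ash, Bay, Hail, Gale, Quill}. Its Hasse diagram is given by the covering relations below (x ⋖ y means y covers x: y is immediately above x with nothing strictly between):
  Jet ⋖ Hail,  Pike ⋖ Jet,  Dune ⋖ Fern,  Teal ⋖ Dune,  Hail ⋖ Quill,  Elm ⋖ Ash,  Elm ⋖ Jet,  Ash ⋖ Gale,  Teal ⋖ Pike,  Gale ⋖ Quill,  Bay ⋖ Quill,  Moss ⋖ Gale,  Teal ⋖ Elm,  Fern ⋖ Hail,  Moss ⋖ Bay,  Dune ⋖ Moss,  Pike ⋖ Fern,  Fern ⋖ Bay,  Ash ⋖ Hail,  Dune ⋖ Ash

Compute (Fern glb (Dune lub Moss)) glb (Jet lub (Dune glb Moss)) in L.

Dune

Dune ∨ Moss = Moss
Fern ∧ Moss = Dune
Dune ∧ Moss = Dune
Jet ∨ Dune = Hail
Dune ∧ Hail = Dune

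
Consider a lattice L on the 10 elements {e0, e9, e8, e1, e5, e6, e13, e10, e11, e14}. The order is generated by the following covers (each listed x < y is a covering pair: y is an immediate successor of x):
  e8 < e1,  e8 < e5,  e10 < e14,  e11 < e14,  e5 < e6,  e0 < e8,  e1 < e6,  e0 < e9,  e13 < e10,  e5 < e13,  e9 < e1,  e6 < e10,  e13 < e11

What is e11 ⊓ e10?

Common lower bounds of {e11, e10}: e0, e13, e5, e8.
The greatest among these is e13.

e13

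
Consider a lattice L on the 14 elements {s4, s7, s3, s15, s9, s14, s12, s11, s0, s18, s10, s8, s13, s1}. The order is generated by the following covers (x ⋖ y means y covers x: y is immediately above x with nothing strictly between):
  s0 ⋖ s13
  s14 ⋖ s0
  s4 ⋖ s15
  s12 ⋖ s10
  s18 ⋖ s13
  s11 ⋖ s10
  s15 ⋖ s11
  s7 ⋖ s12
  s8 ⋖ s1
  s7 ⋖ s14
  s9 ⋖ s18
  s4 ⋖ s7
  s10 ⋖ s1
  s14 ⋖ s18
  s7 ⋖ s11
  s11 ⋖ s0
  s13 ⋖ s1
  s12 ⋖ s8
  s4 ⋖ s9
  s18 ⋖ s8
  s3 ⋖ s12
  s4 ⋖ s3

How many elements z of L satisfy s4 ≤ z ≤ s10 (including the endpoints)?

7

The interval [s4, s10] = {s10, s11, s12, s15, s3, s4, s7}, which has 7 elements.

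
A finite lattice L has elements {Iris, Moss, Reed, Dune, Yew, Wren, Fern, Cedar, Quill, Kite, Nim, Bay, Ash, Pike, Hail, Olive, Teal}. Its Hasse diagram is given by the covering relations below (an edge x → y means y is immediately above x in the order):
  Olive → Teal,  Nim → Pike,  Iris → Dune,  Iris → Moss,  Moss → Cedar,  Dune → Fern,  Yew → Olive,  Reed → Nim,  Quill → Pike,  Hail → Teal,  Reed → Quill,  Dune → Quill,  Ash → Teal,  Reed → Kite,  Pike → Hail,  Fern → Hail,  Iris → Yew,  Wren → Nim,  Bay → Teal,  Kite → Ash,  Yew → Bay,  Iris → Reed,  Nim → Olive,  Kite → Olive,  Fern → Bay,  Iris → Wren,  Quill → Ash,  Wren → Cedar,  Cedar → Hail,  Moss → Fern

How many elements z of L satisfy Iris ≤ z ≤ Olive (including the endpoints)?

7

The interval [Iris, Olive] = {Iris, Kite, Nim, Olive, Reed, Wren, Yew}, which has 7 elements.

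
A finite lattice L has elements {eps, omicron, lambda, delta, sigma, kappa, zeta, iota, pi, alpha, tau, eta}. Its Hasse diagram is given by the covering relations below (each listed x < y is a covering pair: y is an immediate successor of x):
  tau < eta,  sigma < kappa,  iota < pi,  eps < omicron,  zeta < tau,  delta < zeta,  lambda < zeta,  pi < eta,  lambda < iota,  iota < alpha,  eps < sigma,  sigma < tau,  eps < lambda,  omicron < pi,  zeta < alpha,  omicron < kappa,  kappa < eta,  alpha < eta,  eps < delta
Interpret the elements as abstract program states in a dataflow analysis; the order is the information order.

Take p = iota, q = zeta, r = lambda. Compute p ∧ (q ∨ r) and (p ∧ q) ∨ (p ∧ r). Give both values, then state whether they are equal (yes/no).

lambda; lambda; yes

q ∨ r = zeta, so p ∧ (q ∨ r) = iota ∧ zeta = lambda.
p ∧ q = lambda and p ∧ r = lambda, so (p ∧ q) ∨ (p ∧ r) = lambda ∨ lambda = lambda.
Equal: yes.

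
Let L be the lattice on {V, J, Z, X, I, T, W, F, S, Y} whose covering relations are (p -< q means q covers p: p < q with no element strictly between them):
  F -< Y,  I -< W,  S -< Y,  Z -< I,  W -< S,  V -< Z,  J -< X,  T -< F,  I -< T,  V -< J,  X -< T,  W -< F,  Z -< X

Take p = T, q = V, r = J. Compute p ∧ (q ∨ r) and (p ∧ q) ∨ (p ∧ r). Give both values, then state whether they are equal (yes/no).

q ∨ r = J, so p ∧ (q ∨ r) = T ∧ J = J.
p ∧ q = V and p ∧ r = J, so (p ∧ q) ∨ (p ∧ r) = V ∨ J = J.
Equal: yes.

J; J; yes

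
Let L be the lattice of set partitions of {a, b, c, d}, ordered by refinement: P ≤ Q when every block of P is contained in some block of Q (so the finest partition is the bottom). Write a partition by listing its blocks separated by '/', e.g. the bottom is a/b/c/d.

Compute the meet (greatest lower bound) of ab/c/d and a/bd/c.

The meet (common refinement) of ab/c/d and a/bd/c intersects blocks pairwise, giving a/b/c/d.

a/b/c/d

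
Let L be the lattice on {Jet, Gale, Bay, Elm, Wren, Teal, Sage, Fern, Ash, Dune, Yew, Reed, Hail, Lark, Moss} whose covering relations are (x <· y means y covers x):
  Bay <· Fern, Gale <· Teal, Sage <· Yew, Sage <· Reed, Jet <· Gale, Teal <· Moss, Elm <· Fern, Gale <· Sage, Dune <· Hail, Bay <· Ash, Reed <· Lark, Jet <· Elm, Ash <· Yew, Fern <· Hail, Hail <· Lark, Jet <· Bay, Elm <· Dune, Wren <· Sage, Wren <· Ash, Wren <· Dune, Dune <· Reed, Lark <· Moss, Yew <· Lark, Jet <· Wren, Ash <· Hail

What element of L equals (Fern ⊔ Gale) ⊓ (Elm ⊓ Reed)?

Fern ∨ Gale = Lark
Elm ∧ Reed = Elm
Lark ∧ Elm = Elm

Elm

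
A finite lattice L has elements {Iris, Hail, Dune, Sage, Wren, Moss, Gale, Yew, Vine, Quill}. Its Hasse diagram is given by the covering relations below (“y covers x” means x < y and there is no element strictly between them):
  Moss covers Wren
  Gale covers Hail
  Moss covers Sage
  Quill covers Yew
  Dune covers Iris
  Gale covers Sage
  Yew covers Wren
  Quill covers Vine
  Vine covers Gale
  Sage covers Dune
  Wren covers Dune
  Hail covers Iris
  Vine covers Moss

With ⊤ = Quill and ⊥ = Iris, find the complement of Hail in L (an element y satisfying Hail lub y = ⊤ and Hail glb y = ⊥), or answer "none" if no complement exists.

Need y with Hail ∨ y = Quill and Hail ∧ y = Iris.
Checking each element gives: Yew.

Yew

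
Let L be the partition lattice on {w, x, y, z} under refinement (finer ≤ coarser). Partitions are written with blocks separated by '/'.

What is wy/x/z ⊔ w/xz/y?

Common upper bounds of {wy/x/z, w/xz/y}: wxyz, wy/xz.
The least among these is wy/xz.

wy/xz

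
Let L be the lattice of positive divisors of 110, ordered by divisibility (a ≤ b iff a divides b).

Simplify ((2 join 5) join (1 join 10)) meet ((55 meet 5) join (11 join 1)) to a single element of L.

2 ∨ 5 = 10
1 ∨ 10 = 10
10 ∨ 10 = 10
55 ∧ 5 = 5
11 ∨ 1 = 11
5 ∨ 11 = 55
10 ∧ 55 = 5

5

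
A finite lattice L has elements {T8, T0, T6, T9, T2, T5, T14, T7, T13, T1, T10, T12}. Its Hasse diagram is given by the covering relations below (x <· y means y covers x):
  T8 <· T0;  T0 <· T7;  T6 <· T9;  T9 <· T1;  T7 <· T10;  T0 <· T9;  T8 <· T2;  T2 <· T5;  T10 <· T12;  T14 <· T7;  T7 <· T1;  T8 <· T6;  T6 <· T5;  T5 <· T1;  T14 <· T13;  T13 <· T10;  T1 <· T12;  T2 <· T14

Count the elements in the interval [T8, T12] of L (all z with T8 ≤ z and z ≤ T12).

The interval [T8, T12] = {T0, T1, T10, T12, T13, T14, T2, T5, T6, T7, T8, T9}, which has 12 elements.

12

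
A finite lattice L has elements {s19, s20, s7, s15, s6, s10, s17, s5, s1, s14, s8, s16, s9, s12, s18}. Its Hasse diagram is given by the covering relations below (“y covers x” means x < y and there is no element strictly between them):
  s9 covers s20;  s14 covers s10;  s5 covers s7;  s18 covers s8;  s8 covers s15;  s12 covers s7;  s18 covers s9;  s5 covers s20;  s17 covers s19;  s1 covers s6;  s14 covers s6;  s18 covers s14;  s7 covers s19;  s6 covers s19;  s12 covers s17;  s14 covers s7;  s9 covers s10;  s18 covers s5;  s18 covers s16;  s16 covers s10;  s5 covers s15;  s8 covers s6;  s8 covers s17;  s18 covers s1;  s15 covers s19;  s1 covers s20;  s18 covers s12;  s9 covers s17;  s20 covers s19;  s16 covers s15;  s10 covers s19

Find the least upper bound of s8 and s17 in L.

s8

Common upper bounds of {s8, s17}: s18, s8.
The least among these is s8.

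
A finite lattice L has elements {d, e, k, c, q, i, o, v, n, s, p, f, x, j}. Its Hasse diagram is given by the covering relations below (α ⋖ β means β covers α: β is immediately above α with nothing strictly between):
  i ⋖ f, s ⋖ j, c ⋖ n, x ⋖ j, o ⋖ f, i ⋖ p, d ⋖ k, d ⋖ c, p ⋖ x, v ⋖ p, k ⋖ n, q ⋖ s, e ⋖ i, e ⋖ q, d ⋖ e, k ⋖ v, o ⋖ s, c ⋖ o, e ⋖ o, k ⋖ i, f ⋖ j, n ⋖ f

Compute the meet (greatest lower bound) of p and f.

i

Common lower bounds of {p, f}: d, e, i, k.
The greatest among these is i.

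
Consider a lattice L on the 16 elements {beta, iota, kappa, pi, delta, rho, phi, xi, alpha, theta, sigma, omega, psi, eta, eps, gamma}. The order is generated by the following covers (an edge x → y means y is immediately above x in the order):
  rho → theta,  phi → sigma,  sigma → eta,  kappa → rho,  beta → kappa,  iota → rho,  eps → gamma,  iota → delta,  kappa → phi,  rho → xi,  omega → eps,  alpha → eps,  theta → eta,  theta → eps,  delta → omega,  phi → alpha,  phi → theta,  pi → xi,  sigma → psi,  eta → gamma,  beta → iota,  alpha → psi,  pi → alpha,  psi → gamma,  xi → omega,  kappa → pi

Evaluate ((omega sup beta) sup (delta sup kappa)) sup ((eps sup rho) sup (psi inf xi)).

eps

omega ∨ beta = omega
delta ∨ kappa = omega
omega ∨ omega = omega
eps ∨ rho = eps
psi ∧ xi = pi
eps ∨ pi = eps
omega ∨ eps = eps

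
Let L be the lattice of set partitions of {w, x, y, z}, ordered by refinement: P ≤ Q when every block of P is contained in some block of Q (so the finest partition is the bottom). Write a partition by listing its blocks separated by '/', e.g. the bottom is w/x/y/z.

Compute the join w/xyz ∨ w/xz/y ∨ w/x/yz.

The join of w/xyz, w/xz/y, w/x/yz merges any blocks that overlap across the partitions, giving w/xyz.

w/xyz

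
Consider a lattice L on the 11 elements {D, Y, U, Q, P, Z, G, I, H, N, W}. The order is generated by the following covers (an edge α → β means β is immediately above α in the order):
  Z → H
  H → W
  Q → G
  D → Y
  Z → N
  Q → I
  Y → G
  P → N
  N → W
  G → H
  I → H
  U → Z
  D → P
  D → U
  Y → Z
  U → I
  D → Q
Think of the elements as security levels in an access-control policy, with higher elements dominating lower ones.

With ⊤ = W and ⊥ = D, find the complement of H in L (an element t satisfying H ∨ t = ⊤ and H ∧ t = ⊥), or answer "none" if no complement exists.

P

Need t with H ∨ t = W and H ∧ t = D.
Checking each element gives: P.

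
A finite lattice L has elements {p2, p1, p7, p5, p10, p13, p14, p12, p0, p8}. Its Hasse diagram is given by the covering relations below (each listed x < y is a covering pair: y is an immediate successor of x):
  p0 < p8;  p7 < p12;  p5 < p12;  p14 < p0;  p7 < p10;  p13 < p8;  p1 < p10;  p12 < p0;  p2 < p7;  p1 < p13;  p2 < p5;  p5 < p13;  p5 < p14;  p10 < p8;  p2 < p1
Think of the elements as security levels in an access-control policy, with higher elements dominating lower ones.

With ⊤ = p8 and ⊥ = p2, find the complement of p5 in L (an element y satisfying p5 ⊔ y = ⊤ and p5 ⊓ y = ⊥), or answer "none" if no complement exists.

Need y with p5 ∨ y = p8 and p5 ∧ y = p2.
Checking each element gives: p10.

p10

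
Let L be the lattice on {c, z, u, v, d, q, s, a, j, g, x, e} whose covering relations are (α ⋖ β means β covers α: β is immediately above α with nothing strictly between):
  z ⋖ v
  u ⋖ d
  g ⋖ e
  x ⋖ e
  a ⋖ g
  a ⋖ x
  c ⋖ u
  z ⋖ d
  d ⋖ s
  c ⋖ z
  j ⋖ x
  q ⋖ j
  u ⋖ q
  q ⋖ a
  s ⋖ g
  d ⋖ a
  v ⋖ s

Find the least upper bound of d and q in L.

a

Common upper bounds of {d, q}: a, e, g, x.
The least among these is a.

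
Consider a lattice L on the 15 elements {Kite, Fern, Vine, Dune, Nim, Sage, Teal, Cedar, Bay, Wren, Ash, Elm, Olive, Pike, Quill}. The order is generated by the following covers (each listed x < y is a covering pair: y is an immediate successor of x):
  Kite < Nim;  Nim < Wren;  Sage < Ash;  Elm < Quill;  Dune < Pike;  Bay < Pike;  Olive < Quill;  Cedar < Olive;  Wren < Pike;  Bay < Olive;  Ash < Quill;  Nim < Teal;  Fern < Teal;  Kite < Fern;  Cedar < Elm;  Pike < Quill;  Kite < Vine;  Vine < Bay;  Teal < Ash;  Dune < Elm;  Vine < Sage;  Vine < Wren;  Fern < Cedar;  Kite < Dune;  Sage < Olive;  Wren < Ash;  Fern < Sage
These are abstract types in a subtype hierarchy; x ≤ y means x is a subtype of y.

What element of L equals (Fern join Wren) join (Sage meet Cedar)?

Ash

Fern ∨ Wren = Ash
Sage ∧ Cedar = Fern
Ash ∨ Fern = Ash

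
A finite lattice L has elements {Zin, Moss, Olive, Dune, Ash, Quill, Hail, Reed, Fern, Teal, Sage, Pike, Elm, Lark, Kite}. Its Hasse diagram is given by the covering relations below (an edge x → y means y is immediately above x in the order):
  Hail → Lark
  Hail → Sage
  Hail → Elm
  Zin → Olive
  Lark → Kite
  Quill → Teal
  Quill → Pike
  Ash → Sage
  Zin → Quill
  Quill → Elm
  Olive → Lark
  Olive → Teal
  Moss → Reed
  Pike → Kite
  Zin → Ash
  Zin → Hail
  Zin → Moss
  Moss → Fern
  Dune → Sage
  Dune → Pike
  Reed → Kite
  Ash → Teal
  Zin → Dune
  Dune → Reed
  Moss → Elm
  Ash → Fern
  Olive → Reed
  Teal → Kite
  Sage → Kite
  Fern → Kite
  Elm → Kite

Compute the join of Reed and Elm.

Kite

Common upper bounds of {Reed, Elm}: Kite.
The least among these is Kite.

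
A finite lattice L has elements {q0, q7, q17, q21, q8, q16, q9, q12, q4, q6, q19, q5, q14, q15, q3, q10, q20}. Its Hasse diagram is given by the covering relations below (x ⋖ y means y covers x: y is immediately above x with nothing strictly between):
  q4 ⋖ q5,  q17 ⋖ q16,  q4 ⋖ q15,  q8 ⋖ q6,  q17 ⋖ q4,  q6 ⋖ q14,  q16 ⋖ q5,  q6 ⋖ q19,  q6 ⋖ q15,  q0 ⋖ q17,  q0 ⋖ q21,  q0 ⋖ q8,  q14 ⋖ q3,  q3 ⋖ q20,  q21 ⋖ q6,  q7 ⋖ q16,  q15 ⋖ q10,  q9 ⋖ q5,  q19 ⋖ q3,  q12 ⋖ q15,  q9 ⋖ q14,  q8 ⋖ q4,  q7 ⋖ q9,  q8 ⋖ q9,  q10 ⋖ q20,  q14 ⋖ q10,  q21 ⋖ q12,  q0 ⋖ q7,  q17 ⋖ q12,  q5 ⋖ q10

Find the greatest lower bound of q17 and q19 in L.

q0

Common lower bounds of {q17, q19}: q0.
The greatest among these is q0.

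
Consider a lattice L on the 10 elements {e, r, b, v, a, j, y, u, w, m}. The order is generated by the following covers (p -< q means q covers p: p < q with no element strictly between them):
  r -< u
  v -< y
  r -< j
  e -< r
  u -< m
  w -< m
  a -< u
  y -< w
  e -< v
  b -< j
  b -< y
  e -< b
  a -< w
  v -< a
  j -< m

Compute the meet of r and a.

Common lower bounds of {r, a}: e.
The greatest among these is e.

e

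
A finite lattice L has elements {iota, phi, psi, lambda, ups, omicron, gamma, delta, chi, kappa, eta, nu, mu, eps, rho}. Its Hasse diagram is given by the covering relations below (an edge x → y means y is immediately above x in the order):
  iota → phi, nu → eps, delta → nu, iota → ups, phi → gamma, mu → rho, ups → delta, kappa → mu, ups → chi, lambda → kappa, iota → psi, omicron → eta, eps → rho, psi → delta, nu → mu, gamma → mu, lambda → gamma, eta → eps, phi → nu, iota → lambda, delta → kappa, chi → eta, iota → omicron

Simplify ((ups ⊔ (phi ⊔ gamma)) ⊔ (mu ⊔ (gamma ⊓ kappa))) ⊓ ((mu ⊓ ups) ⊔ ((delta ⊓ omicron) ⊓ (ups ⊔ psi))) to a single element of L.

phi ∨ gamma = gamma
ups ∨ gamma = mu
gamma ∧ kappa = lambda
mu ∨ lambda = mu
mu ∨ mu = mu
mu ∧ ups = ups
delta ∧ omicron = iota
ups ∨ psi = delta
iota ∧ delta = iota
ups ∨ iota = ups
mu ∧ ups = ups

ups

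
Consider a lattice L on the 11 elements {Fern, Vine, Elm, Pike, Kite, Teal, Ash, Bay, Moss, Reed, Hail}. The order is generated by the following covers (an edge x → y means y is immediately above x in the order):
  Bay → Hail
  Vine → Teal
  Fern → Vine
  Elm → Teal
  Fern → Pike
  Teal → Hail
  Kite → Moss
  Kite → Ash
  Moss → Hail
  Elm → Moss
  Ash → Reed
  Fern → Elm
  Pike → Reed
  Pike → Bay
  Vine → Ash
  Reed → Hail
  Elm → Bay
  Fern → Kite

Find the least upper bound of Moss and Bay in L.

Hail

Common upper bounds of {Moss, Bay}: Hail.
The least among these is Hail.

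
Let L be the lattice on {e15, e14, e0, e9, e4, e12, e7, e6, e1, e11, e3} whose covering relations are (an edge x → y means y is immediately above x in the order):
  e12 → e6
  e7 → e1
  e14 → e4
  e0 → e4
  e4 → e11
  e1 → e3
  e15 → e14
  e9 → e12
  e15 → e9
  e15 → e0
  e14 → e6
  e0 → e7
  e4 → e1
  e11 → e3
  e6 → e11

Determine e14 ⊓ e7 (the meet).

Common lower bounds of {e14, e7}: e15.
The greatest among these is e15.

e15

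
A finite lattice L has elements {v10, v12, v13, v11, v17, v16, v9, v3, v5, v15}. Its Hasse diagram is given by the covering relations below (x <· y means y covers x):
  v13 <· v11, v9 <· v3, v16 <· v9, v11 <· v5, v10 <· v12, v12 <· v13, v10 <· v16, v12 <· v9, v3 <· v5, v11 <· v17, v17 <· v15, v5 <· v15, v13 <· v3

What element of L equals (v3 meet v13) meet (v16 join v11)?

v13

v3 ∧ v13 = v13
v16 ∨ v11 = v5
v13 ∧ v5 = v13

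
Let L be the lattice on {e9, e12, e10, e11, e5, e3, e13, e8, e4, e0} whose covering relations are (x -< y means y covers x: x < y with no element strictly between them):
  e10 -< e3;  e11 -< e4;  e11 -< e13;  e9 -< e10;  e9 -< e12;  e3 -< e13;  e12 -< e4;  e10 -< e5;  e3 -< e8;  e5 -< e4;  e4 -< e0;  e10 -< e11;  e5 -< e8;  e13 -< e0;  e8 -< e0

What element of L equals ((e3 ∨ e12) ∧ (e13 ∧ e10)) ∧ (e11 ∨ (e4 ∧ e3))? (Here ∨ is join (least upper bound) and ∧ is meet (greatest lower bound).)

e10

e3 ∨ e12 = e0
e13 ∧ e10 = e10
e0 ∧ e10 = e10
e4 ∧ e3 = e10
e11 ∨ e10 = e11
e10 ∧ e11 = e10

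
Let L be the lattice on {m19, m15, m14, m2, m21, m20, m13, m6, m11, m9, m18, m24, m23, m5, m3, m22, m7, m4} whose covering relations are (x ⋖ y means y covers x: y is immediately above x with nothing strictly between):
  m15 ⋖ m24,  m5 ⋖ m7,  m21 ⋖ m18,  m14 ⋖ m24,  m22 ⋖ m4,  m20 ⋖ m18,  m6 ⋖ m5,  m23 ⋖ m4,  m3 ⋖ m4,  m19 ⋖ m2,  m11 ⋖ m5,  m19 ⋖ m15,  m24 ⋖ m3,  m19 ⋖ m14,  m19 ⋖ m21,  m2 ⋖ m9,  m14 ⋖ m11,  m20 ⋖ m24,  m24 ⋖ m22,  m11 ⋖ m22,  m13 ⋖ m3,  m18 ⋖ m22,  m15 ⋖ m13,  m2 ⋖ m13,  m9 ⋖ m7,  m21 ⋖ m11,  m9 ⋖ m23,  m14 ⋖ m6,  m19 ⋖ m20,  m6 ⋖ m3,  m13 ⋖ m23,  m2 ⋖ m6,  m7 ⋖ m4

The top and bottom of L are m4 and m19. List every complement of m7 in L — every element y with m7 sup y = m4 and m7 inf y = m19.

Need y with m7 ∨ y = m4 and m7 ∧ y = m19.
Checking each element gives: m15, m20.

m15, m20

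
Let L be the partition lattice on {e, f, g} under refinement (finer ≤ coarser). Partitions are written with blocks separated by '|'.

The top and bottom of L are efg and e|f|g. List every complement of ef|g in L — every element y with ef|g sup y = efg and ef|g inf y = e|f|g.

eg|f, e|fg

Need y with ef|g ∨ y = efg and ef|g ∧ y = e|f|g.
Checking each element gives: eg|f, e|fg.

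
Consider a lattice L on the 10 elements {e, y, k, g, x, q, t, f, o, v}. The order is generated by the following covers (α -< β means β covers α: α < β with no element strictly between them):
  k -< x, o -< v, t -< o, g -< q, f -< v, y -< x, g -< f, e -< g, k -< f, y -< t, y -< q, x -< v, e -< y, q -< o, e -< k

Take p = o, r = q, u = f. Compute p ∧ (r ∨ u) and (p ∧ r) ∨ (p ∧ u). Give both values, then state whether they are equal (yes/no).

r ∨ u = v, so p ∧ (r ∨ u) = o ∧ v = o.
p ∧ r = q and p ∧ u = g, so (p ∧ r) ∨ (p ∧ u) = q ∨ g = q.
Equal: no.

o; q; no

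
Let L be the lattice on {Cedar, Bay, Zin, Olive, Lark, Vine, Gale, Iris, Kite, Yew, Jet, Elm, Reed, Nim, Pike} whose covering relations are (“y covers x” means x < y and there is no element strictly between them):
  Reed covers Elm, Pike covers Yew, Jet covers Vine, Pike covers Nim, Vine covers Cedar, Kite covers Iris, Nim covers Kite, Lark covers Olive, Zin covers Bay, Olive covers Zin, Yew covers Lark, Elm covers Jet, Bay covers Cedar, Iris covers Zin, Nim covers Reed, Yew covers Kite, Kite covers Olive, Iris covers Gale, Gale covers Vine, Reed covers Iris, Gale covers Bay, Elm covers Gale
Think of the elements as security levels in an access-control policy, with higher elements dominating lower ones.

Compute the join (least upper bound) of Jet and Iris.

Reed

Common upper bounds of {Jet, Iris}: Nim, Pike, Reed.
The least among these is Reed.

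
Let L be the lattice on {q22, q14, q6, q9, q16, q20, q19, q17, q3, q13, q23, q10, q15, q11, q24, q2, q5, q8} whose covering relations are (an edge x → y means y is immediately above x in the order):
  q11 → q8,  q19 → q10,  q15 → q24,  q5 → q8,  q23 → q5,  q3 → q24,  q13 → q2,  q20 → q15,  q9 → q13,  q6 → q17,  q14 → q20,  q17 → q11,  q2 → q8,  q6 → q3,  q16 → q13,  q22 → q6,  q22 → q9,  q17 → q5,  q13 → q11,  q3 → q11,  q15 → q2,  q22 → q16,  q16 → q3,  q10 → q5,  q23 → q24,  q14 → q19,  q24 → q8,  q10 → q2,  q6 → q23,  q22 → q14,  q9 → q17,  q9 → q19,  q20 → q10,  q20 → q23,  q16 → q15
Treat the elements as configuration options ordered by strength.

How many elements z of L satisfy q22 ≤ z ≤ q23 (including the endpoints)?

The interval [q22, q23] = {q14, q20, q22, q23, q6}, which has 5 elements.

5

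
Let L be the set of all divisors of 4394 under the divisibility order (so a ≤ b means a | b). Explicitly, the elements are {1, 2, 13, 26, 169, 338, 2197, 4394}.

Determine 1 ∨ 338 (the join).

Common upper bounds of {1, 338}: 338, 4394.
The least among these is 338.

338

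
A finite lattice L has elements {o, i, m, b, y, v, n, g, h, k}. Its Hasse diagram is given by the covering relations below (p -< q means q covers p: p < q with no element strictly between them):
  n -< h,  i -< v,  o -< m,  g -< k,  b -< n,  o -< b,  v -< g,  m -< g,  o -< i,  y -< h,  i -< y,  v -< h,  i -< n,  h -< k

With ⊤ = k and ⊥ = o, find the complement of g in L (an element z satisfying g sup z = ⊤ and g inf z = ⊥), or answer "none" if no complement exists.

Need z with g ∨ z = k and g ∧ z = o.
Checking each element gives: b.

b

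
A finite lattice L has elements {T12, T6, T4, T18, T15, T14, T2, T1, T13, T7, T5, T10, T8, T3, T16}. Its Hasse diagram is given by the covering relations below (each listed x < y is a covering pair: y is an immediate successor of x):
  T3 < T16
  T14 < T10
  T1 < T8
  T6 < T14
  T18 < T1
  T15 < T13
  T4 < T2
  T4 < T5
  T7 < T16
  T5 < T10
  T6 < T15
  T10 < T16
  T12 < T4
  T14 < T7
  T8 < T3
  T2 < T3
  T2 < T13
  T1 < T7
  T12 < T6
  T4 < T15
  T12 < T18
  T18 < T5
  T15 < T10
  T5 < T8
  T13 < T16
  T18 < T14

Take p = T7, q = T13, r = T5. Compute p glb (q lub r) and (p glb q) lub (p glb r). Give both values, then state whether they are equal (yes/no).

q lub r = T16, so p glb (q lub r) = T7 glb T16 = T7.
p glb q = T6 and p glb r = T18, so (p glb q) lub (p glb r) = T6 lub T18 = T14.
Equal: no.

T7; T14; no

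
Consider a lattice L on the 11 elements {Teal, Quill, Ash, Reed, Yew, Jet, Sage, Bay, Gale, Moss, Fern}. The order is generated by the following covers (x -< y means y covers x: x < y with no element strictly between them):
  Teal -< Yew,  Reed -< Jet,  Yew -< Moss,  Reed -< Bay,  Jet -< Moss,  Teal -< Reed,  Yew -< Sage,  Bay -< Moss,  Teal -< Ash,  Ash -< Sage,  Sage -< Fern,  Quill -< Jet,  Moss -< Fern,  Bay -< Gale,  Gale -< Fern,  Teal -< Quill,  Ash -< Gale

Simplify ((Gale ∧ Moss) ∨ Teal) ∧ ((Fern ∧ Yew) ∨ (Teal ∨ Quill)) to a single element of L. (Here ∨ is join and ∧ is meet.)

Gale ∧ Moss = Bay
Bay ∨ Teal = Bay
Fern ∧ Yew = Yew
Teal ∨ Quill = Quill
Yew ∨ Quill = Moss
Bay ∧ Moss = Bay

Bay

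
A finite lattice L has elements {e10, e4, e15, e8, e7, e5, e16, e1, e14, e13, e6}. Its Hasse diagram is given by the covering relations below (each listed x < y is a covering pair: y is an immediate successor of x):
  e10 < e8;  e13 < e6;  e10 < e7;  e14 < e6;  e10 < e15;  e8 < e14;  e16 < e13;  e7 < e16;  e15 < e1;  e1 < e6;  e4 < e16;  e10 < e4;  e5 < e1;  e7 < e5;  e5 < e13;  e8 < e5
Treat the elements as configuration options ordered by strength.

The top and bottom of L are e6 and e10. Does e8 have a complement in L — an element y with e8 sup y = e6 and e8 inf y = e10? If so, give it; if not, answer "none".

none

For every candidate y, either e8 ∨ y ≠ e6 or e8 ∧ y ≠ e10; no complement exists.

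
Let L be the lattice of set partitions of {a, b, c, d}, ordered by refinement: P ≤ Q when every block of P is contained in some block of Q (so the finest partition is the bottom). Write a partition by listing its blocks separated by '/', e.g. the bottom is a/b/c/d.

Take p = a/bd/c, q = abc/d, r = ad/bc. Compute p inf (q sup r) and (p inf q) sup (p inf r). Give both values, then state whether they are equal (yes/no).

a/bd/c; a/b/c/d; no

q sup r = abcd, so p inf (q sup r) = a/bd/c inf abcd = a/bd/c.
p inf q = a/b/c/d and p inf r = a/b/c/d, so (p inf q) sup (p inf r) = a/b/c/d sup a/b/c/d = a/b/c/d.
Equal: no.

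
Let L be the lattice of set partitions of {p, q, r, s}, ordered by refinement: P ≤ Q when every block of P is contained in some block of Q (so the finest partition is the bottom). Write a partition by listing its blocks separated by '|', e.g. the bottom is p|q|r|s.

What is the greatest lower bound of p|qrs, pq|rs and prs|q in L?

p|q|rs

Common lower bounds of {p|qrs, pq|rs, prs|q}: p|q|rs, p|q|r|s.
The greatest among these is p|q|rs.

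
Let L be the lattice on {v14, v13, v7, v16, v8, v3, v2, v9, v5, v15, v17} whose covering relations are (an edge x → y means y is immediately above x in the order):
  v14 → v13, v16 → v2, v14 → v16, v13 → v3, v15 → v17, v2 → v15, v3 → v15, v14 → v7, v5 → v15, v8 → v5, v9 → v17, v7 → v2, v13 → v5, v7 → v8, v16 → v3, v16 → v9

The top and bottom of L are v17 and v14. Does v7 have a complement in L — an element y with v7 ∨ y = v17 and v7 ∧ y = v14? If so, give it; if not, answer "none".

v9

Need y with v7 ∨ y = v17 and v7 ∧ y = v14.
Checking each element gives: v9.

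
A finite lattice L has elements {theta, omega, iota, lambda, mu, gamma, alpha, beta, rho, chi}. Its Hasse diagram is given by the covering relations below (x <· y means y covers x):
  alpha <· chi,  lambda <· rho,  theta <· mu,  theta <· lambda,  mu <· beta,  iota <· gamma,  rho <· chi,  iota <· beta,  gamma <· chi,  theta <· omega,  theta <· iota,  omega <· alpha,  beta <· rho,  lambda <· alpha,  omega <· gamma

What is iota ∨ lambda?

rho

Common upper bounds of {iota, lambda}: chi, rho.
The least among these is rho.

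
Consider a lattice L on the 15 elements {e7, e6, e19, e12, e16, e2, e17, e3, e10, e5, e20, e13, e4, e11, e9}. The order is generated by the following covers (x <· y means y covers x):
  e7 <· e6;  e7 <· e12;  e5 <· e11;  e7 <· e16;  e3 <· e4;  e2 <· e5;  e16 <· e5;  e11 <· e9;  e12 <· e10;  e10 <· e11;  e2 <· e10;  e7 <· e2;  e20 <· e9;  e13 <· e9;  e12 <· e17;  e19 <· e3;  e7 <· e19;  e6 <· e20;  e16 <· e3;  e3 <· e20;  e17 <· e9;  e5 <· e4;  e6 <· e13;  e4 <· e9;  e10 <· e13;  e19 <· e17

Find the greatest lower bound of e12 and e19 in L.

e7

Common lower bounds of {e12, e19}: e7.
The greatest among these is e7.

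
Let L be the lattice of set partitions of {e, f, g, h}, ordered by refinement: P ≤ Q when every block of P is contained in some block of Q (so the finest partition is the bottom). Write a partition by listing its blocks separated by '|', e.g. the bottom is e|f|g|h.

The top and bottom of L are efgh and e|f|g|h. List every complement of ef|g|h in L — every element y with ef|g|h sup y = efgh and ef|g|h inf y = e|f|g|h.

egh|f, eg|fh, eh|fg, e|fgh

Need y with ef|g|h ∨ y = efgh and ef|g|h ∧ y = e|f|g|h.
Checking each element gives: egh|f, eg|fh, eh|fg, e|fgh.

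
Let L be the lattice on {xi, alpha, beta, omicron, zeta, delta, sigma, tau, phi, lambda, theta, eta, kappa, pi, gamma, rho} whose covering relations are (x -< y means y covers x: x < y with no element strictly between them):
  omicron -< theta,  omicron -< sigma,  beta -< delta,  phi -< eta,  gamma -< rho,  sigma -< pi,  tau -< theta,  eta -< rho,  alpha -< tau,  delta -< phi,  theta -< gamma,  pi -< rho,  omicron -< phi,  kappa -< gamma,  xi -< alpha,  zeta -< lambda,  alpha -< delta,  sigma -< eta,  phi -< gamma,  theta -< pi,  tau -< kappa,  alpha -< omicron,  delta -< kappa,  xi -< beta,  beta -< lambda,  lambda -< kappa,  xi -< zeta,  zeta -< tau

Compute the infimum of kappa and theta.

tau

Common lower bounds of {kappa, theta}: alpha, tau, xi, zeta.
The greatest among these is tau.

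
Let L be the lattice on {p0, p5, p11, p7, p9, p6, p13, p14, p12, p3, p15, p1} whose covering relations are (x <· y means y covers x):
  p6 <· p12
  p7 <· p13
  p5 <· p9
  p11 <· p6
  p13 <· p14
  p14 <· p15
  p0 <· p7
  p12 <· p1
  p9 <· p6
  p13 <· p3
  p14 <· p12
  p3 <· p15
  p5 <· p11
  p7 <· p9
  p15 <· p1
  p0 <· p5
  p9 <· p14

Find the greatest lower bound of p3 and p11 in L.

Common lower bounds of {p3, p11}: p0.
The greatest among these is p0.

p0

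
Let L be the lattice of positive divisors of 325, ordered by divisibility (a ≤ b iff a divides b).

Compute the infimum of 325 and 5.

5

In the divisibility order, the meet is the greatest common divisor: gcd(325, 5) = 5.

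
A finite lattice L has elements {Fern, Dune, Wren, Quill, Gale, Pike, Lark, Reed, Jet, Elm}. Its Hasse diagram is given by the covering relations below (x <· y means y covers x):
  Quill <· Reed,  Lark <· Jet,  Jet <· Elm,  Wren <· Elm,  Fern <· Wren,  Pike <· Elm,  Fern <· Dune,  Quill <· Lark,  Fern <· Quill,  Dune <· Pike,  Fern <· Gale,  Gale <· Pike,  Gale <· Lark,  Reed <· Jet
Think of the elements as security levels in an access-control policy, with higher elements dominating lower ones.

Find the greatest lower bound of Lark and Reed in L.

Common lower bounds of {Lark, Reed}: Fern, Quill.
The greatest among these is Quill.

Quill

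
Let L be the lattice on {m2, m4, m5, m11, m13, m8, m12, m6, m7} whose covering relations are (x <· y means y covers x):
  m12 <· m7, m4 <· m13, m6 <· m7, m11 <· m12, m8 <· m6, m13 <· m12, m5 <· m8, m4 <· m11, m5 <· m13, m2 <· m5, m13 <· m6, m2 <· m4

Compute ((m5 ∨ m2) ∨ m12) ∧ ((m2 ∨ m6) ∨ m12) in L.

m12

m5 ∨ m2 = m5
m5 ∨ m12 = m12
m2 ∨ m6 = m6
m6 ∨ m12 = m7
m12 ∧ m7 = m12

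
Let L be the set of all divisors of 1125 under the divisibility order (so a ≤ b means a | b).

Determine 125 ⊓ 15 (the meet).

5

In the divisibility order, the meet is the greatest common divisor: gcd(125, 15) = 5.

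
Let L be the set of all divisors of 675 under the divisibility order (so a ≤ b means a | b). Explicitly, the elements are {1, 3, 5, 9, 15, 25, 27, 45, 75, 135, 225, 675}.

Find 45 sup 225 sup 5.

In the divisibility order, the join is the least common multiple: lcm(45, 225, 5) = 225.

225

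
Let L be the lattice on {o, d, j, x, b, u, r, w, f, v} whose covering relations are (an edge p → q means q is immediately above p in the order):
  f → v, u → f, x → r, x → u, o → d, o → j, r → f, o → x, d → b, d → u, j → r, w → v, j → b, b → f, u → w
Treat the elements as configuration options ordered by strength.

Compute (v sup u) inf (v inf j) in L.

v ∨ u = v
v ∧ j = j
v ∧ j = j

j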